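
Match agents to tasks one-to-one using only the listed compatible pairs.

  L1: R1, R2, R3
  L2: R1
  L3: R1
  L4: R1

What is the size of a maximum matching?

2

Unit-capacity flow: source→left, listed edges, right→sink; max matching = max flow.
Augmenting path L1→R1 (+1); matched 1.
Augmenting path L2→R1→L1→R2 (+1); matched 2.
No augmenting path remains; maximum matching = 2.
König certificate: {L1, R1} is a vertex cover of size 2 (every listed pair touches it), so no matching can be larger.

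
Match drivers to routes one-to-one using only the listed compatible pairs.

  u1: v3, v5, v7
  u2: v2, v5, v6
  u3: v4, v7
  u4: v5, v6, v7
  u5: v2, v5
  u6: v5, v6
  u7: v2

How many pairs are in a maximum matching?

Unit-capacity flow: source→left, listed edges, right→sink; max matching = max flow.
Augmenting path u1→v3 (+1); matched 1.
Augmenting path u2→v2 (+1); matched 2.
Augmenting path u3→v4 (+1); matched 3.
Augmenting path u4→v5 (+1); matched 4.
Augmenting path u6→v6 (+1); matched 5.
Augmenting path u5→v5→u4→v7 (+1); matched 6.
No augmenting path remains; maximum matching = 6.
König certificate: {u1, u3, u4, v2, v5, v6} is a vertex cover of size 6 (every listed pair touches it), so no matching can be larger.

6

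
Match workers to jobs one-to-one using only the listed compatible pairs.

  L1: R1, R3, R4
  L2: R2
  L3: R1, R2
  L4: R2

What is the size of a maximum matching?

3

Unit-capacity flow: source→left, listed edges, right→sink; max matching = max flow.
Augmenting path L1→R1 (+1); matched 1.
Augmenting path L2→R2 (+1); matched 2.
Augmenting path L3→R1→L1→R3 (+1); matched 3.
No augmenting path remains; maximum matching = 3.
König certificate: {L1, L3, R2} is a vertex cover of size 3 (every listed pair touches it), so no matching can be larger.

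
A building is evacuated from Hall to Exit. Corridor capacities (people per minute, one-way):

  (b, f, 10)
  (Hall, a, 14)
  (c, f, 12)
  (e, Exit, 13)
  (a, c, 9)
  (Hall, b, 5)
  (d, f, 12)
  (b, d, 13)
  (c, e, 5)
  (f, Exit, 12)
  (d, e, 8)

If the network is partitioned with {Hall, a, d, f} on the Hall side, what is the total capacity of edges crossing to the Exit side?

34

Edges leaving {Hall, a, d, f}: Hall→b (5), a→c (9), d→e (8), f→Exit (12).
Cut capacity = 5 + 9 + 8 + 12 = 34.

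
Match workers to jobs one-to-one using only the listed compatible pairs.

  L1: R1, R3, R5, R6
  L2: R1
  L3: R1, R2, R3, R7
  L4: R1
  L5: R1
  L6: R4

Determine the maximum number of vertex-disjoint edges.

Unit-capacity flow: source→left, listed edges, right→sink; max matching = max flow.
Augmenting path L1→R1 (+1); matched 1.
Augmenting path L3→R2 (+1); matched 2.
Augmenting path L6→R4 (+1); matched 3.
Augmenting path L2→R1→L1→R3 (+1); matched 4.
No augmenting path remains; maximum matching = 4.
König certificate: {L1, L3, L6, R1} is a vertex cover of size 4 (every listed pair touches it), so no matching can be larger.

4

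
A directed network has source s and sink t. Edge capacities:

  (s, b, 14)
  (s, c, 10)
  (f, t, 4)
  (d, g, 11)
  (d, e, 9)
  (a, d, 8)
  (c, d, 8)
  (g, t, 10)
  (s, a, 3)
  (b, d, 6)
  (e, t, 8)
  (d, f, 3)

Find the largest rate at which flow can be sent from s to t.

17

Augment s→a→d→e→t: bottleneck 3, flow now 3.
Augment s→b→d→e→t: bottleneck 5, flow now 8.
Augment s→b→d→f→t: bottleneck 1, flow now 9.
Augment s→c→d→f→t: bottleneck 2, flow now 11.
Augment s→c→d→g→t: bottleneck 6, flow now 17.
No augmenting path remains; maximum flow = 17.
In the residual graph, reachable from s: {s, b, c}.
Min-cut edges: s→a (3), b→d (6), c→d (8); capacity 3 + 6 + 8 = 17.
This cut is saturated, so no flow can exceed 17.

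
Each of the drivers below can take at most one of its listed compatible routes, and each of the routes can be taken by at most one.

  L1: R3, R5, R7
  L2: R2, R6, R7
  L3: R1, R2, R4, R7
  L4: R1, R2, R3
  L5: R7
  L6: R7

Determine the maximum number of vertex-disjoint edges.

Unit-capacity flow: source→left, listed edges, right→sink; max matching = max flow.
Augmenting path L1→R3 (+1); matched 1.
Augmenting path L2→R2 (+1); matched 2.
Augmenting path L3→R1 (+1); matched 3.
Augmenting path L5→R7 (+1); matched 4.
Augmenting path L4→R1→L3→R4 (+1); matched 5.
No augmenting path remains; maximum matching = 5.
König certificate: {L1, L2, L3, L4, R7} is a vertex cover of size 5 (every listed pair touches it), so no matching can be larger.

5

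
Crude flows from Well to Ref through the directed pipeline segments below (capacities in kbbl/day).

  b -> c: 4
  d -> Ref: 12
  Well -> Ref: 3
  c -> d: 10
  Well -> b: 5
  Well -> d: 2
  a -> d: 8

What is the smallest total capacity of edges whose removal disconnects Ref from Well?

9

Augment Well→Ref: bottleneck 3, flow now 3.
Augment Well→d→Ref: bottleneck 2, flow now 5.
Augment Well→b→c→d→Ref: bottleneck 4, flow now 9.
No augmenting path remains; maximum flow = 9.
By max-flow min-cut, the minimum cut capacity equals the max flow.
In the residual graph, reachable from Well: {Well, b}.
Min-cut edges: Well→d (2), Well→Ref (3), b→c (4); capacity 2 + 3 + 4 = 9.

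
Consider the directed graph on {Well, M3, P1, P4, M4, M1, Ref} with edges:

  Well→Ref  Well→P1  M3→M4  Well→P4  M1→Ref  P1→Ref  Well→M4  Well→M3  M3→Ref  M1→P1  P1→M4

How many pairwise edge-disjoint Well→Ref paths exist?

Assign every edge capacity 1; by Menger, the answer equals the max flow.
Path Well→Ref (+1); total 1.
Path Well→M3→Ref (+1); total 2.
Path Well→P1→Ref (+1); total 3.
No residual Well→Ref path; max flow = 3.
Certifying cut of size 3: {Well→M3, Well→P1, Well→Ref}.

3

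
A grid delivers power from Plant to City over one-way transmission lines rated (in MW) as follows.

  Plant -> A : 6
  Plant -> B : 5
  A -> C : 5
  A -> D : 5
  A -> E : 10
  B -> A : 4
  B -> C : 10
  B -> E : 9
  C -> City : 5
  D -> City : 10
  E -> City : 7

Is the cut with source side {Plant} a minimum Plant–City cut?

Given cut capacity: 6 + 5 = 11.
Augment Plant→A→C→City: bottleneck 5, flow now 5.
Augment Plant→A→D→City: bottleneck 1, flow now 6.
Augment Plant→B→E→City: bottleneck 5, flow now 11.
No augmenting path remains; maximum flow = 11.
Cut capacity 11 equals the max flow, so it is a minimum cut.

Yes — it is a minimum cut (capacity 11).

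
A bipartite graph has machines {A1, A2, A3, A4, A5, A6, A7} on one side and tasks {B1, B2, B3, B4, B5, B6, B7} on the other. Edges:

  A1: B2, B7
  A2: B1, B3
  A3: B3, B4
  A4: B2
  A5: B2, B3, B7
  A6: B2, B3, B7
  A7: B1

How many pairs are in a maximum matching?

Unit-capacity flow: source→left, listed edges, right→sink; max matching = max flow.
Augmenting path A1→B2 (+1); matched 1.
Augmenting path A2→B1 (+1); matched 2.
Augmenting path A3→B3 (+1); matched 3.
Augmenting path A5→B7 (+1); matched 4.
Augmenting path A6→B3→A3→B4 (+1); matched 5.
No augmenting path remains; maximum matching = 5.
König certificate: {A3, B1, B2, B3, B7} is a vertex cover of size 5 (every listed pair touches it), so no matching can be larger.

5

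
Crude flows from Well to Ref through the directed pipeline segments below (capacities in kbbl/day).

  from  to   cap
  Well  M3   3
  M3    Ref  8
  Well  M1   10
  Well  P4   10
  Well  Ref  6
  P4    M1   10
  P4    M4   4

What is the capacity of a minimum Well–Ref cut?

9

Augment Well→Ref: bottleneck 6, flow now 6.
Augment Well→M3→Ref: bottleneck 3, flow now 9.
No augmenting path remains; maximum flow = 9.
By max-flow min-cut, the minimum cut capacity equals the max flow.
In the residual graph, reachable from Well: {Well, P4, M1, M4}.
Min-cut edges: Well→M3 (3), Well→Ref (6); capacity 3 + 6 = 9.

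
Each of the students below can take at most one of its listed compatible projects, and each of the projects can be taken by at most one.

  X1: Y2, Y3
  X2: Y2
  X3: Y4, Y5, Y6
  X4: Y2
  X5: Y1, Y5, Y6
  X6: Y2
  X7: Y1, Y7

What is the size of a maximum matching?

Unit-capacity flow: source→left, listed edges, right→sink; max matching = max flow.
Augmenting path X1→Y2 (+1); matched 1.
Augmenting path X3→Y4 (+1); matched 2.
Augmenting path X5→Y1 (+1); matched 3.
Augmenting path X7→Y7 (+1); matched 4.
Augmenting path X2→Y2→X1→Y3 (+1); matched 5.
No augmenting path remains; maximum matching = 5.
König certificate: {X1, X3, X5, X7, Y2} is a vertex cover of size 5 (every listed pair touches it), so no matching can be larger.

5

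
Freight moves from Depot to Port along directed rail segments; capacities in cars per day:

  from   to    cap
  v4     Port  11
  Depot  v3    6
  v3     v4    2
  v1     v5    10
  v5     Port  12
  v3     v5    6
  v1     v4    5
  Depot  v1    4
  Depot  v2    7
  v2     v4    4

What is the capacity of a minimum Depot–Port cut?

14

Augment Depot→v1→v4→Port: bottleneck 4, flow now 4.
Augment Depot→v2→v4→Port: bottleneck 4, flow now 8.
Augment Depot→v3→v4→Port: bottleneck 2, flow now 10.
Augment Depot→v3→v5→Port: bottleneck 4, flow now 14.
No augmenting path remains; maximum flow = 14.
By max-flow min-cut, the minimum cut capacity equals the max flow.
In the residual graph, reachable from Depot: {Depot, v2}.
Min-cut edges: Depot→v1 (4), Depot→v3 (6), v2→v4 (4); capacity 4 + 6 + 4 = 14.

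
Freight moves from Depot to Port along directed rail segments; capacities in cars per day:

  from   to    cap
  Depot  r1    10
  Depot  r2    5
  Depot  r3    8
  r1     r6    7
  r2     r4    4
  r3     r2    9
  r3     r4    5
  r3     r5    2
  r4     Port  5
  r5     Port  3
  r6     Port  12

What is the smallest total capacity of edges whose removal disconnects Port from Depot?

Augment Depot→r1→r6→Port: bottleneck 7, flow now 7.
Augment Depot→r2→r4→Port: bottleneck 4, flow now 11.
Augment Depot→r3→r4→Port: bottleneck 1, flow now 12.
Augment Depot→r3→r5→Port: bottleneck 2, flow now 14.
No augmenting path remains; maximum flow = 14.
By max-flow min-cut, the minimum cut capacity equals the max flow.
In the residual graph, reachable from Depot: {Depot, r1, r2, r3, r4}.
Min-cut edges: r1→r6 (7), r3→r5 (2), r4→Port (5); capacity 7 + 2 + 5 = 14.

14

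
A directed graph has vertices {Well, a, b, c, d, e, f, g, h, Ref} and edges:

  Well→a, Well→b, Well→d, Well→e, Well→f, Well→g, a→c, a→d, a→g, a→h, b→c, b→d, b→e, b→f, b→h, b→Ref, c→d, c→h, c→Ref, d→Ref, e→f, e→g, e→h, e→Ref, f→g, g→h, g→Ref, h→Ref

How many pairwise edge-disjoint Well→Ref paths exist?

Assign every edge capacity 1; by Menger, the answer equals the max flow.
Path Well→b→Ref (+1); total 1.
Path Well→d→Ref (+1); total 2.
Path Well→e→Ref (+1); total 3.
Path Well→g→Ref (+1); total 4.
Path Well→a→c→Ref (+1); total 5.
Path Well→f→g→h→Ref (+1); total 6.
No residual Well→Ref path; max flow = 6.
Certifying cut of size 6: {Well→a, Well→b, Well→d, Well→e, Well→f, Well→g}.

6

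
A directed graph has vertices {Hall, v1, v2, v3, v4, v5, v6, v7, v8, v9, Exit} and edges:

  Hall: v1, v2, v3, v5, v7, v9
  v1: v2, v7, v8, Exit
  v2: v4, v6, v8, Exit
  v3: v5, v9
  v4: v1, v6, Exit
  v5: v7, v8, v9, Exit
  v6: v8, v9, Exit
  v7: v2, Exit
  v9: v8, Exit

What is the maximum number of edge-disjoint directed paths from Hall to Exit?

Assign every edge capacity 1; by Menger, the answer equals the max flow.
Path Hall→v1→Exit (+1); total 1.
Path Hall→v2→Exit (+1); total 2.
Path Hall→v5→Exit (+1); total 3.
Path Hall→v7→Exit (+1); total 4.
Path Hall→v9→Exit (+1); total 5.
Path Hall→v3→v5→v7→v2→v4→Exit (+1); total 6.
No residual Hall→Exit path; max flow = 6.
Certifying cut of size 6: {Hall→v1, Hall→v2, Hall→v3, Hall→v5, Hall→v7, Hall→v9}.

6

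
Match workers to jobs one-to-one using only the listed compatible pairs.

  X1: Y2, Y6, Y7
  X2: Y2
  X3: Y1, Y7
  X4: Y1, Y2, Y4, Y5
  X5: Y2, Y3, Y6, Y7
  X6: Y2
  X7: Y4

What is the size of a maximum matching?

Unit-capacity flow: source→left, listed edges, right→sink; max matching = max flow.
Augmenting path X1→Y2 (+1); matched 1.
Augmenting path X3→Y1 (+1); matched 2.
Augmenting path X4→Y4 (+1); matched 3.
Augmenting path X5→Y3 (+1); matched 4.
Augmenting path X2→Y2→X1→Y6 (+1); matched 5.
Augmenting path X7→Y4→X4→Y5 (+1); matched 6.
No augmenting path remains; maximum matching = 6.
König certificate: {X1, X3, X4, X5, X7, Y2} is a vertex cover of size 6 (every listed pair touches it), so no matching can be larger.

6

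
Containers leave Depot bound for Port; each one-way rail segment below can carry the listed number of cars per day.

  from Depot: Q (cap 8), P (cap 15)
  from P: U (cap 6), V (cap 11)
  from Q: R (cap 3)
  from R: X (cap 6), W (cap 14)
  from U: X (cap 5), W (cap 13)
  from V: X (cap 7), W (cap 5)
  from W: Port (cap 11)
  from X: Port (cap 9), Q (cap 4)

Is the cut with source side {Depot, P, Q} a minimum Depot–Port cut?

Given cut capacity: 6 + 11 + 3 = 20.
Augment Depot→P→U→W→Port: bottleneck 6, flow now 6.
Augment Depot→P→V→W→Port: bottleneck 5, flow now 11.
Augment Depot→P→V→X→Port: bottleneck 4, flow now 15.
Augment Depot→Q→R→X→Port: bottleneck 3, flow now 18.
No augmenting path remains; maximum flow = 18.
In the residual graph, reachable from Depot: {Depot, Q}.
Min-cut edges: Depot→P (15), Q→R (3); capacity 15 + 3 = 18.
Cut capacity 20 exceeds the max flow 18, so it is not minimum.

No — its capacity is 20, but the minimum cut has capacity 18.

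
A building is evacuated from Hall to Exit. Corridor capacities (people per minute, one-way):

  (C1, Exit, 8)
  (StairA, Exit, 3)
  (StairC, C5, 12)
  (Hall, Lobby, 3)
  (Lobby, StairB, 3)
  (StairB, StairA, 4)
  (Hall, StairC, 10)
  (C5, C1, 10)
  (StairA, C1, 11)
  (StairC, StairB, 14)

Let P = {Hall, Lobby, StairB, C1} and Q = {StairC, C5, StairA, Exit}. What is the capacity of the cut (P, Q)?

Edges leaving {Hall, Lobby, StairB, C1}: Hall→StairC (10), StairB→StairA (4), C1→Exit (8).
Cut capacity = 10 + 4 + 8 = 22.

22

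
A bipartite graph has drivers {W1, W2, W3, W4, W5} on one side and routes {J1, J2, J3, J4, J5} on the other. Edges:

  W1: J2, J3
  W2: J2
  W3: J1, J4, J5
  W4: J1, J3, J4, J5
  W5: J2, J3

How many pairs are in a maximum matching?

Unit-capacity flow: source→left, listed edges, right→sink; max matching = max flow.
Augmenting path W1→J2 (+1); matched 1.
Augmenting path W3→J1 (+1); matched 2.
Augmenting path W4→J3 (+1); matched 3.
Augmenting path W5→J3→W4→J4 (+1); matched 4.
No augmenting path remains; maximum matching = 4.
König certificate: {W3, W4, J2, J3} is a vertex cover of size 4 (every listed pair touches it), so no matching can be larger.

4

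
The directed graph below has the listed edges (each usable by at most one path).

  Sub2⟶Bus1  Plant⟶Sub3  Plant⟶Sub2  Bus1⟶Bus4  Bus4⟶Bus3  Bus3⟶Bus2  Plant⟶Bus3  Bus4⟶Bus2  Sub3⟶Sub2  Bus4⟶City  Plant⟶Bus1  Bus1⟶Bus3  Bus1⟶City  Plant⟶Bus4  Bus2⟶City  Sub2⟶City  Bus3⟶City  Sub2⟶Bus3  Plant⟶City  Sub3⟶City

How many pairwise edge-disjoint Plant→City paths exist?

Assign every edge capacity 1; by Menger, the answer equals the max flow.
Path Plant→City (+1); total 1.
Path Plant→Bus1→City (+1); total 2.
Path Plant→Sub3→City (+1); total 3.
Path Plant→Sub2→City (+1); total 4.
Path Plant→Bus4→City (+1); total 5.
Path Plant→Bus3→City (+1); total 6.
No residual Plant→City path; max flow = 6.
Certifying cut of size 6: {Plant→Bus1, Plant→Bus3, Plant→Bus4, Plant→City, Plant→Sub2, Plant→Sub3}.

6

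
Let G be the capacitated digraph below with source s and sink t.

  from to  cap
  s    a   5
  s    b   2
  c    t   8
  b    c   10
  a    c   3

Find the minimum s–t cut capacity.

Augment s→a→c→t: bottleneck 3, flow now 3.
Augment s→b→c→t: bottleneck 2, flow now 5.
No augmenting path remains; maximum flow = 5.
By max-flow min-cut, the minimum cut capacity equals the max flow.
In the residual graph, reachable from s: {s, a}.
Min-cut edges: s→b (2), a→c (3); capacity 2 + 3 = 5.

5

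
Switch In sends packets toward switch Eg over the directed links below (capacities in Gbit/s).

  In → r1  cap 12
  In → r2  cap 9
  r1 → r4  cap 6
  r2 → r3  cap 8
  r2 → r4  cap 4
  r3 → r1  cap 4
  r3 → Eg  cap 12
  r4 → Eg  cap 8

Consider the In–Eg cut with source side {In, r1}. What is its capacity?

15

Edges leaving {In, r1}: In→r2 (9), r1→r4 (6).
Cut capacity = 9 + 6 = 15.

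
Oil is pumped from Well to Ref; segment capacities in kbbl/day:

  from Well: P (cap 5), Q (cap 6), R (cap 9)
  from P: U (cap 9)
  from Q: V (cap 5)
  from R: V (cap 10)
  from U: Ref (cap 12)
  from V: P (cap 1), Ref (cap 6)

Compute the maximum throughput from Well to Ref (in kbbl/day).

12

Augment Well→P→U→Ref: bottleneck 5, flow now 5.
Augment Well→Q→V→Ref: bottleneck 5, flow now 10.
Augment Well→R→V→Ref: bottleneck 1, flow now 11.
Augment Well→R→V→P→U→Ref: bottleneck 1, flow now 12.
No augmenting path remains; maximum flow = 12.
In the residual graph, reachable from Well: {Well, Q, R, V}.
Min-cut edges: Well→P (5), V→P (1), V→Ref (6); capacity 5 + 1 + 6 = 12.
This cut is saturated, so no flow can exceed 12.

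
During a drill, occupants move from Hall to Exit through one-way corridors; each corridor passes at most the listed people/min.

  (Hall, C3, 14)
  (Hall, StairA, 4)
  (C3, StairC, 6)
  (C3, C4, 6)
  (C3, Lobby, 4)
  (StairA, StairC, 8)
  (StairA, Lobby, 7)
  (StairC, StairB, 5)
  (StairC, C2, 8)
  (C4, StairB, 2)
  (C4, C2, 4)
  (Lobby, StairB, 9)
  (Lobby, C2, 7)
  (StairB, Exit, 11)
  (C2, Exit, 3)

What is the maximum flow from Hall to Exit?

14

Augment Hall→C3→StairC→StairB→Exit: bottleneck 5, flow now 5.
Augment Hall→C3→StairC→C2→Exit: bottleneck 1, flow now 6.
Augment Hall→C3→C4→StairB→Exit: bottleneck 2, flow now 8.
Augment Hall→C3→C4→C2→Exit: bottleneck 2, flow now 10.
Augment Hall→C3→Lobby→StairB→Exit: bottleneck 4, flow now 14.
No augmenting path remains; maximum flow = 14.
In the residual graph, reachable from Hall: {Hall, C3, StairA, StairC, C4, Lobby, StairB, C2}.
Min-cut edges: StairB→Exit (11), C2→Exit (3); capacity 11 + 3 = 14.
This cut is saturated, so no flow can exceed 14.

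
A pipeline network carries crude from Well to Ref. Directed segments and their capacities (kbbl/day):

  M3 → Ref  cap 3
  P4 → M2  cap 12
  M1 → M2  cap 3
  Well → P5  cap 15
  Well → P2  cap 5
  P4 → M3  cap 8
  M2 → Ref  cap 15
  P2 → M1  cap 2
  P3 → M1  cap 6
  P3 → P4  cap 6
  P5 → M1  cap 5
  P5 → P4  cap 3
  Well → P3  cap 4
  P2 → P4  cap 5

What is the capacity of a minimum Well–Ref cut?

Augment Well→P3→P4→M3→Ref: bottleneck 3, flow now 3.
Augment Well→P3→P4→M2→Ref: bottleneck 1, flow now 4.
Augment Well→P5→P4→M2→Ref: bottleneck 3, flow now 7.
Augment Well→P5→M1→M2→Ref: bottleneck 3, flow now 10.
Augment Well→P2→P4→M2→Ref: bottleneck 5, flow now 15.
No augmenting path remains; maximum flow = 15.
By max-flow min-cut, the minimum cut capacity equals the max flow.
In the residual graph, reachable from Well: {Well, P5, M1}.
Min-cut edges: Well→P3 (4), Well→P2 (5), P5→P4 (3), M1→M2 (3); capacity 4 + 5 + 3 + 3 = 15.

15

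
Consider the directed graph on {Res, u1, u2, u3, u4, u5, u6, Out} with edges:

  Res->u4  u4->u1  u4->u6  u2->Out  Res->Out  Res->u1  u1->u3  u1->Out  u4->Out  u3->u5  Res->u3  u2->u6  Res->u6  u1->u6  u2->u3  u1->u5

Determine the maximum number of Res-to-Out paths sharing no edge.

Assign every edge capacity 1; by Menger, the answer equals the max flow.
Path Res→Out (+1); total 1.
Path Res→u1→Out (+1); total 2.
Path Res→u4→Out (+1); total 3.
No residual Res→Out path; max flow = 3.
Certifying cut of size 3: {Res→Out, Res→u1, Res→u4}.

3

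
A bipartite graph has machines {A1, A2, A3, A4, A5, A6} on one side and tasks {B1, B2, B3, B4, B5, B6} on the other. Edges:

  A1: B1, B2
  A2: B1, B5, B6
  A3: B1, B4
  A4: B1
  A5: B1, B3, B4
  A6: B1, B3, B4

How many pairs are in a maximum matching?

5

Unit-capacity flow: source→left, listed edges, right→sink; max matching = max flow.
Augmenting path A1→B1 (+1); matched 1.
Augmenting path A2→B5 (+1); matched 2.
Augmenting path A3→B4 (+1); matched 3.
Augmenting path A5→B3 (+1); matched 4.
Augmenting path A4→B1→A1→B2 (+1); matched 5.
No augmenting path remains; maximum matching = 5.
König certificate: {A1, A2, B1, B3, B4} is a vertex cover of size 5 (every listed pair touches it), so no matching can be larger.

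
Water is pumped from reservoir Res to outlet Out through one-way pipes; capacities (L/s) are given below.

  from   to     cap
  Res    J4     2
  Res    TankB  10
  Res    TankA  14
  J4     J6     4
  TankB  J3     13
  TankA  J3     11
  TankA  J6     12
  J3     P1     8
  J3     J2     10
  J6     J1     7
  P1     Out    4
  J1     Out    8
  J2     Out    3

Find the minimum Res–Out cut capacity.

Augment Res→J4→J6→J1→Out: bottleneck 2, flow now 2.
Augment Res→TankB→J3→P1→Out: bottleneck 4, flow now 6.
Augment Res→TankB→J3→J2→Out: bottleneck 3, flow now 9.
Augment Res→TankA→J6→J1→Out: bottleneck 5, flow now 14.
No augmenting path remains; maximum flow = 14.
By max-flow min-cut, the minimum cut capacity equals the max flow.
In the residual graph, reachable from Res: {Res, J4, TankB, TankA, J3, J6, P1, J2}.
Min-cut edges: J6→J1 (7), P1→Out (4), J2→Out (3); capacity 7 + 4 + 3 = 14.

14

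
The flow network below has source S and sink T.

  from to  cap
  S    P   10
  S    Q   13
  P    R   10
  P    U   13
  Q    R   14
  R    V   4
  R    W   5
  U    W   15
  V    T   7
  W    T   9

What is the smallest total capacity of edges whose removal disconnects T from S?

Augment S→P→R→V→T: bottleneck 4, flow now 4.
Augment S→P→R→W→T: bottleneck 5, flow now 9.
Augment S→P→U→W→T: bottleneck 1, flow now 10.
Augment S→Q→R→P→U→W→T: bottleneck 3, flow now 13. (uses reverse residual edge)
No augmenting path remains; maximum flow = 13.
By max-flow min-cut, the minimum cut capacity equals the max flow.
In the residual graph, reachable from S: {S, P, Q, R, U, W}.
Min-cut edges: R→V (4), W→T (9); capacity 4 + 9 = 13.

13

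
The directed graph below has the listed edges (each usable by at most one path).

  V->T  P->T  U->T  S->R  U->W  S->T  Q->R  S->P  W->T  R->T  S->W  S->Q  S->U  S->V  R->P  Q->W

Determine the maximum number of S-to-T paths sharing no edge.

6

Assign every edge capacity 1; by Menger, the answer equals the max flow.
Path S→T (+1); total 1.
Path S→P→T (+1); total 2.
Path S→R→T (+1); total 3.
Path S→U→T (+1); total 4.
Path S→V→T (+1); total 5.
Path S→W→T (+1); total 6.
No residual S→T path; max flow = 6.
Certifying cut of size 6: {P→T, R→T, S→T, S→U, S→V, W→T}.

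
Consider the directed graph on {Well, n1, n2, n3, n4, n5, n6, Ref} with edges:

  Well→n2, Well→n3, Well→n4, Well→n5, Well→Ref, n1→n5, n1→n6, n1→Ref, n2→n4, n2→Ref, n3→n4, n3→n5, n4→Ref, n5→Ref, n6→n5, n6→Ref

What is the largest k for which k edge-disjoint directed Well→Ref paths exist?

Assign every edge capacity 1; by Menger, the answer equals the max flow.
Path Well→Ref (+1); total 1.
Path Well→n2→Ref (+1); total 2.
Path Well→n4→Ref (+1); total 3.
Path Well→n5→Ref (+1); total 4.
No residual Well→Ref path; max flow = 4.
Certifying cut of size 4: {Well→Ref, Well→n2, n4→Ref, n5→Ref}.

4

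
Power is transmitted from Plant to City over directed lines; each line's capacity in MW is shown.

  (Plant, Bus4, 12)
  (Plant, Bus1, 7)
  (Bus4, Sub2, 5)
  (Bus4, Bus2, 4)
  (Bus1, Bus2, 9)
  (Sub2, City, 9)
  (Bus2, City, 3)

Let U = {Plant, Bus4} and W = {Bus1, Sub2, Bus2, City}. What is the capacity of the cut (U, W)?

16

Edges leaving {Plant, Bus4}: Plant→Bus1 (7), Bus4→Sub2 (5), Bus4→Bus2 (4).
Cut capacity = 7 + 5 + 4 = 16.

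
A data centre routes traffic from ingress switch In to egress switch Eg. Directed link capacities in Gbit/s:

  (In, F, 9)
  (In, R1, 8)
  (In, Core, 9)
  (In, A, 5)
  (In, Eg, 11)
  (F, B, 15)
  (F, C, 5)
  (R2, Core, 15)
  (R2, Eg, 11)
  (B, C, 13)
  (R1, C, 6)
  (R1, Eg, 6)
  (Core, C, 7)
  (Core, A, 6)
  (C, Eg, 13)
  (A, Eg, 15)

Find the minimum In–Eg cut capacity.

41

Augment In→Eg: bottleneck 11, flow now 11.
Augment In→R1→Eg: bottleneck 6, flow now 17.
Augment In→A→Eg: bottleneck 5, flow now 22.
Augment In→F→C→Eg: bottleneck 5, flow now 27.
Augment In→R1→C→Eg: bottleneck 2, flow now 29.
Augment In→Core→C→Eg: bottleneck 6, flow now 35.
Augment In→Core→A→Eg: bottleneck 3, flow now 38.
Augment In→F→B→C→Core→A→Eg: bottleneck 3, flow now 41. (uses reverse residual edge)
No augmenting path remains; maximum flow = 41.
By max-flow min-cut, the minimum cut capacity equals the max flow.
In the residual graph, reachable from In: {In, F, B, R1, Core, C}.
Min-cut edges: In→A (5), In→Eg (11), R1→Eg (6), Core→A (6), C→Eg (13); capacity 5 + 11 + 6 + 6 + 13 = 41.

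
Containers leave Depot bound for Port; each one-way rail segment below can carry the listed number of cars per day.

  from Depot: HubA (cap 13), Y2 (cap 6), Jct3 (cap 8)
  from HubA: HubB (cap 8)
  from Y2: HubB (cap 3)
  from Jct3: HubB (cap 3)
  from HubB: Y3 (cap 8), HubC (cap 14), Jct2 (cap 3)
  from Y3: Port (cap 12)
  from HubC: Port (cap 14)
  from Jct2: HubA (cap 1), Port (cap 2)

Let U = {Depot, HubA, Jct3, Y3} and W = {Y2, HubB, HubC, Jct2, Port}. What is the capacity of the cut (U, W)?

Edges leaving {Depot, HubA, Jct3, Y3}: Depot→Y2 (6), HubA→HubB (8), Jct3→HubB (3), Y3→Port (12).
Cut capacity = 6 + 8 + 3 + 12 = 29.

29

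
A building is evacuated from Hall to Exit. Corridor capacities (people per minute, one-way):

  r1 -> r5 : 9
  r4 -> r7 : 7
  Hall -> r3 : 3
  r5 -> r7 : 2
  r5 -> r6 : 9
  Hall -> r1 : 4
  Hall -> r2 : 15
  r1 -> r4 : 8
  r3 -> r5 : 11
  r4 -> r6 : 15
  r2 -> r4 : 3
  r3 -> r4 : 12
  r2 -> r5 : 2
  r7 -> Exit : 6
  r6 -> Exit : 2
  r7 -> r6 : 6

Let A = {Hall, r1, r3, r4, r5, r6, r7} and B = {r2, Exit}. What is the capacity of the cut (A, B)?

23

Edges leaving {Hall, r1, r3, r4, r5, r6, r7}: Hall→r2 (15), r6→Exit (2), r7→Exit (6).
Cut capacity = 15 + 2 + 6 = 23.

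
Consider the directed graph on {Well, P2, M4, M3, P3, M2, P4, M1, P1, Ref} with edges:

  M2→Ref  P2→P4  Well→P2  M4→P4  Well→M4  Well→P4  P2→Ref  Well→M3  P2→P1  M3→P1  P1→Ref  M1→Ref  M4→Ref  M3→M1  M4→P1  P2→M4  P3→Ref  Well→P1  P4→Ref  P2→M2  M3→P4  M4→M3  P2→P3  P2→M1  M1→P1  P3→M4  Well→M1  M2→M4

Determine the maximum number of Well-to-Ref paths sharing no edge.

Assign every edge capacity 1; by Menger, the answer equals the max flow.
Path Well→P2→Ref (+1); total 1.
Path Well→M4→Ref (+1); total 2.
Path Well→P4→Ref (+1); total 3.
Path Well→M1→Ref (+1); total 4.
Path Well→P1→Ref (+1); total 5.
No residual Well→Ref path; max flow = 5.
Certifying cut of size 5: {M1→Ref, P1→Ref, P4→Ref, Well→M4, Well→P2}.

5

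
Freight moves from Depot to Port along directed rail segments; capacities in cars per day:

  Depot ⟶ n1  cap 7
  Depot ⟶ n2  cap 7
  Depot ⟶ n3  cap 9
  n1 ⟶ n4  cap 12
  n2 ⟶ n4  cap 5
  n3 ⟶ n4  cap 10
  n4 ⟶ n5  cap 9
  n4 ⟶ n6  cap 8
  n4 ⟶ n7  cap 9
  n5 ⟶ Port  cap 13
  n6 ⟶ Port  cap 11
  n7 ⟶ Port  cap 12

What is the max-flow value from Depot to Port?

Augment Depot→n1→n4→n5→Port: bottleneck 7, flow now 7.
Augment Depot→n2→n4→n5→Port: bottleneck 2, flow now 9.
Augment Depot→n2→n4→n6→Port: bottleneck 3, flow now 12.
Augment Depot→n3→n4→n6→Port: bottleneck 5, flow now 17.
Augment Depot→n3→n4→n7→Port: bottleneck 4, flow now 21.
No augmenting path remains; maximum flow = 21.
In the residual graph, reachable from Depot: {Depot, n2}.
Min-cut edges: Depot→n1 (7), Depot→n3 (9), n2→n4 (5); capacity 7 + 9 + 5 = 21.
This cut is saturated, so no flow can exceed 21.

21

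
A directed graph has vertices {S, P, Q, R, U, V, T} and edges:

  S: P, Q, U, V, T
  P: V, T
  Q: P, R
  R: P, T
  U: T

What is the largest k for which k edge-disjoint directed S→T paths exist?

4

Assign every edge capacity 1; by Menger, the answer equals the max flow.
Path S→T (+1); total 1.
Path S→P→T (+1); total 2.
Path S→U→T (+1); total 3.
Path S→Q→R→T (+1); total 4.
No residual S→T path; max flow = 4.
Certifying cut of size 4: {S→P, S→Q, S→T, S→U}.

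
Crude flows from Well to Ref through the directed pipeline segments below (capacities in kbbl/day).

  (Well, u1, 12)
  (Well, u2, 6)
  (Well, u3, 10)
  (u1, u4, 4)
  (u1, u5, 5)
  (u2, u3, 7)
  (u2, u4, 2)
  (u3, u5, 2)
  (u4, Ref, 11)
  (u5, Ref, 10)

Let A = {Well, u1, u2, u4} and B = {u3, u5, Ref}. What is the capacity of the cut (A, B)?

33

Edges leaving {Well, u1, u2, u4}: Well→u3 (10), u1→u5 (5), u2→u3 (7), u4→Ref (11).
Cut capacity = 10 + 5 + 7 + 11 = 33.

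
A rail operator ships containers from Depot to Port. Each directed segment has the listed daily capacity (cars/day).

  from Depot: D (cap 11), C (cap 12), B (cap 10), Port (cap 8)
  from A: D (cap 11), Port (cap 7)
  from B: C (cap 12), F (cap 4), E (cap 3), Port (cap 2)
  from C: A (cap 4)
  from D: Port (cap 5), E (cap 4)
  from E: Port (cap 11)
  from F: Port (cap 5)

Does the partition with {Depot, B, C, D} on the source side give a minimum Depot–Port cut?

Given cut capacity: 8 + 3 + 4 + 2 + 4 + 4 + 5 = 30.
Augment Depot→Port: bottleneck 8, flow now 8.
Augment Depot→B→Port: bottleneck 2, flow now 10.
Augment Depot→D→Port: bottleneck 5, flow now 15.
Augment Depot→B→E→Port: bottleneck 3, flow now 18.
Augment Depot→B→F→Port: bottleneck 4, flow now 22.
Augment Depot→C→A→Port: bottleneck 4, flow now 26.
Augment Depot→D→E→Port: bottleneck 4, flow now 30.
No augmenting path remains; maximum flow = 30.
Cut capacity 30 equals the max flow, so it is a minimum cut.

Yes — it is a minimum cut (capacity 30).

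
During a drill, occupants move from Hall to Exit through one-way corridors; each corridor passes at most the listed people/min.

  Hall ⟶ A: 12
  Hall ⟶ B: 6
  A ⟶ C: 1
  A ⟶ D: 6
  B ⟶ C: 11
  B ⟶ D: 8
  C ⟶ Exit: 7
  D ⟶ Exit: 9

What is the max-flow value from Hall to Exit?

13

Augment Hall→A→C→Exit: bottleneck 1, flow now 1.
Augment Hall→A→D→Exit: bottleneck 6, flow now 7.
Augment Hall→B→C→Exit: bottleneck 6, flow now 13.
No augmenting path remains; maximum flow = 13.
In the residual graph, reachable from Hall: {Hall, A}.
Min-cut edges: Hall→B (6), A→C (1), A→D (6); capacity 6 + 1 + 6 = 13.
This cut is saturated, so no flow can exceed 13.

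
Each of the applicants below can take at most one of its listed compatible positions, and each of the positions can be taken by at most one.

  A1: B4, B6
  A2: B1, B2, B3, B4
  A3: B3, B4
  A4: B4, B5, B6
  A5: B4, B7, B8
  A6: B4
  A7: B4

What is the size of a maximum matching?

6

Unit-capacity flow: source→left, listed edges, right→sink; max matching = max flow.
Augmenting path A1→B4 (+1); matched 1.
Augmenting path A2→B1 (+1); matched 2.
Augmenting path A3→B3 (+1); matched 3.
Augmenting path A4→B5 (+1); matched 4.
Augmenting path A5→B7 (+1); matched 5.
Augmenting path A6→B4→A1→B6 (+1); matched 6.
No augmenting path remains; maximum matching = 6.
König certificate: {A1, A2, A3, A4, A5, B4} is a vertex cover of size 6 (every listed pair touches it), so no matching can be larger.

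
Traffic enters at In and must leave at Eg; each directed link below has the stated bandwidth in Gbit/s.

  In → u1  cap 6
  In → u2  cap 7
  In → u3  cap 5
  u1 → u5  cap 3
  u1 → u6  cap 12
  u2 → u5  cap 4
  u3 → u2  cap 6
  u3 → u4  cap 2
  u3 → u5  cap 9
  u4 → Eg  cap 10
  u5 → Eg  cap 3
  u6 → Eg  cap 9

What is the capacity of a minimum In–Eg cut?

Augment In→u1→u5→Eg: bottleneck 3, flow now 3.
Augment In→u1→u6→Eg: bottleneck 3, flow now 6.
Augment In→u3→u4→Eg: bottleneck 2, flow now 8.
Augment In→u2→u5→u1→u6→Eg: bottleneck 3, flow now 11. (uses reverse residual edge)
No augmenting path remains; maximum flow = 11.
By max-flow min-cut, the minimum cut capacity equals the max flow.
In the residual graph, reachable from In: {In, u2, u3, u5}.
Min-cut edges: In→u1 (6), u3→u4 (2), u5→Eg (3); capacity 6 + 2 + 3 = 11.

11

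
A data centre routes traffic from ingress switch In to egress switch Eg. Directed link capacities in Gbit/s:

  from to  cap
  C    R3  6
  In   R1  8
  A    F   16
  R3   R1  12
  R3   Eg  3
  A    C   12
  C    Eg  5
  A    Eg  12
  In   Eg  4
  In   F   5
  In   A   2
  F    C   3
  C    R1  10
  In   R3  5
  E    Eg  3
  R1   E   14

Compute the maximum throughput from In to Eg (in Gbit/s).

15

Augment In→Eg: bottleneck 4, flow now 4.
Augment In→A→Eg: bottleneck 2, flow now 6.
Augment In→R3→Eg: bottleneck 3, flow now 9.
Augment In→F→C→Eg: bottleneck 3, flow now 12.
Augment In→R1→E→Eg: bottleneck 3, flow now 15.
No augmenting path remains; maximum flow = 15.
In the residual graph, reachable from In: {In, F, R3, R1, E}.
Min-cut edges: In→A (2), In→Eg (4), F→C (3), R3→Eg (3), E→Eg (3); capacity 2 + 4 + 3 + 3 + 3 = 15.
This cut is saturated, so no flow can exceed 15.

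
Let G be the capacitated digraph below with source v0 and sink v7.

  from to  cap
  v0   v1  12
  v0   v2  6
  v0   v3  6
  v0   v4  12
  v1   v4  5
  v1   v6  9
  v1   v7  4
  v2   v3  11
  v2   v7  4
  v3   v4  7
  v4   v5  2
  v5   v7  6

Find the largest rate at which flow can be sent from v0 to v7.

10

Augment v0→v1→v7: bottleneck 4, flow now 4.
Augment v0→v2→v7: bottleneck 4, flow now 8.
Augment v0→v4→v5→v7: bottleneck 2, flow now 10.
No augmenting path remains; maximum flow = 10.
In the residual graph, reachable from v0: {v0, v1, v2, v3, v4, v6}.
Min-cut edges: v1→v7 (4), v2→v7 (4), v4→v5 (2); capacity 4 + 4 + 2 = 10.
This cut is saturated, so no flow can exceed 10.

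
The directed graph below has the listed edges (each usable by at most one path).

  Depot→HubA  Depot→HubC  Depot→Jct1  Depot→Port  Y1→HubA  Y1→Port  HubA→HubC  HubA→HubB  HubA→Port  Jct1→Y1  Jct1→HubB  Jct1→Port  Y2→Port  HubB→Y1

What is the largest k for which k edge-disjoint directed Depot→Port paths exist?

3

Assign every edge capacity 1; by Menger, the answer equals the max flow.
Path Depot→Port (+1); total 1.
Path Depot→HubA→Port (+1); total 2.
Path Depot→Jct1→Port (+1); total 3.
No residual Depot→Port path; max flow = 3.
Certifying cut of size 3: {Depot→HubA, Depot→Jct1, Depot→Port}.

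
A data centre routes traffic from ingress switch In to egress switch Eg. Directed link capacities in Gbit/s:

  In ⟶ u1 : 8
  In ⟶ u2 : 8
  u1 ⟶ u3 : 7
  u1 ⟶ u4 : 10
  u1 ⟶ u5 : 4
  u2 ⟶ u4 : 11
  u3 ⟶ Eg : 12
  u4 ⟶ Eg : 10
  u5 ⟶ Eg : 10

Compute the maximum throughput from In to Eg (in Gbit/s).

Augment In→u1→u3→Eg: bottleneck 7, flow now 7.
Augment In→u1→u4→Eg: bottleneck 1, flow now 8.
Augment In→u2→u4→Eg: bottleneck 8, flow now 16.
No augmenting path remains; maximum flow = 16.
In the residual graph, reachable from In: {In}.
Min-cut edges: In→u1 (8), In→u2 (8); capacity 8 + 8 = 16.
This cut is saturated, so no flow can exceed 16.

16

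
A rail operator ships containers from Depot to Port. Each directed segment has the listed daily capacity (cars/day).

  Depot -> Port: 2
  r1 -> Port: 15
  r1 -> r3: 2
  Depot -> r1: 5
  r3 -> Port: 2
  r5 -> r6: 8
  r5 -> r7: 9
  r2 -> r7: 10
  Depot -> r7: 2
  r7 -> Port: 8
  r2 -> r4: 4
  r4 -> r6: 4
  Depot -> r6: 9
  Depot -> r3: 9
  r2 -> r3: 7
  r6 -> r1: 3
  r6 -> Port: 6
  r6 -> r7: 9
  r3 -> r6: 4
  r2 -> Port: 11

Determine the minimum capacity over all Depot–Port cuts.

Augment Depot→Port: bottleneck 2, flow now 2.
Augment Depot→r1→Port: bottleneck 5, flow now 7.
Augment Depot→r3→Port: bottleneck 2, flow now 9.
Augment Depot→r6→Port: bottleneck 6, flow now 15.
Augment Depot→r7→Port: bottleneck 2, flow now 17.
Augment Depot→r6→r1→Port: bottleneck 3, flow now 20.
Augment Depot→r3→r6→r7→Port: bottleneck 4, flow now 24.
No augmenting path remains; maximum flow = 24.
By max-flow min-cut, the minimum cut capacity equals the max flow.
In the residual graph, reachable from Depot: {Depot, r3}.
Min-cut edges: Depot→r1 (5), Depot→r6 (9), Depot→r7 (2), Depot→Port (2), r3→r6 (4), r3→Port (2); capacity 5 + 9 + 2 + 2 + 4 + 2 = 24.

24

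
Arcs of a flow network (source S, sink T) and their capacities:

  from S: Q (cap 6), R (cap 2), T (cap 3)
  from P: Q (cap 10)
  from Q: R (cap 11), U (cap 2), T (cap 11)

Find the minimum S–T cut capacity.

9

Augment S→T: bottleneck 3, flow now 3.
Augment S→Q→T: bottleneck 6, flow now 9.
No augmenting path remains; maximum flow = 9.
By max-flow min-cut, the minimum cut capacity equals the max flow.
In the residual graph, reachable from S: {S, R}.
Min-cut edges: S→Q (6), S→T (3); capacity 6 + 3 = 9.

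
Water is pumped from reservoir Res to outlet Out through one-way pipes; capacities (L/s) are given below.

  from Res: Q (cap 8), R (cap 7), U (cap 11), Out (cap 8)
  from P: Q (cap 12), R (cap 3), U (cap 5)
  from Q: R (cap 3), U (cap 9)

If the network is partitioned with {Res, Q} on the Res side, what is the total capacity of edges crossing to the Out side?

Edges leaving {Res, Q}: Res→R (7), Res→U (11), Res→Out (8), Q→R (3), Q→U (9).
Cut capacity = 7 + 11 + 8 + 3 + 9 = 38.

38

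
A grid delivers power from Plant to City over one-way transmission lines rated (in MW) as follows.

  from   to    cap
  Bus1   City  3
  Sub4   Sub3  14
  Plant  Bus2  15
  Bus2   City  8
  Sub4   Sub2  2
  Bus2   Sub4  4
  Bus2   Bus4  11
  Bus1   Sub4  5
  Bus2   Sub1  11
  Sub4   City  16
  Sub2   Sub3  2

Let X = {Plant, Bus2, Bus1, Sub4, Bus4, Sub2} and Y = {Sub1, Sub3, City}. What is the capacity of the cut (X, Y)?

Edges leaving {Plant, Bus2, Bus1, Sub4, Bus4, Sub2}: Bus2→Sub1 (11), Bus2→City (8), Bus1→City (3), Sub4→Sub3 (14), Sub4→City (16), Sub2→Sub3 (2).
Cut capacity = 11 + 8 + 3 + 14 + 16 + 2 = 54.

54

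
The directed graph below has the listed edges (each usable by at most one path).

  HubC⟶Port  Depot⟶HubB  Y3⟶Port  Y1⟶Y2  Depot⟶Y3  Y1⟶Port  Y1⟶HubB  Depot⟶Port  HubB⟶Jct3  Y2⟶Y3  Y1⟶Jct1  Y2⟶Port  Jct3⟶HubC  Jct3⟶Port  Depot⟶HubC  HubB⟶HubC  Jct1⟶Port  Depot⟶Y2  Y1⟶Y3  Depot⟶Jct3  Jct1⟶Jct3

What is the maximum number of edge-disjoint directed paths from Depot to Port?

Assign every edge capacity 1; by Menger, the answer equals the max flow.
Path Depot→Port (+1); total 1.
Path Depot→Y2→Port (+1); total 2.
Path Depot→Jct3→Port (+1); total 3.
Path Depot→HubC→Port (+1); total 4.
Path Depot→Y3→Port (+1); total 5.
No residual Depot→Port path; max flow = 5.
Certifying cut of size 5: {Depot→Port, Depot→Y2, Depot→Y3, HubC→Port, Jct3→Port}.

5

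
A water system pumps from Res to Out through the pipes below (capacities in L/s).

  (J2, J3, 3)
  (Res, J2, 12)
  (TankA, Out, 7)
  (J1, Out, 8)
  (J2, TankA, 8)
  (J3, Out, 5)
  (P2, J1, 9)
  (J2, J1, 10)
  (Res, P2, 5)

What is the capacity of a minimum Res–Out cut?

17

Augment Res→P2→J1→Out: bottleneck 5, flow now 5.
Augment Res→J2→J3→Out: bottleneck 3, flow now 8.
Augment Res→J2→J1→Out: bottleneck 3, flow now 11.
Augment Res→J2→TankA→Out: bottleneck 6, flow now 17.
No augmenting path remains; maximum flow = 17.
By max-flow min-cut, the minimum cut capacity equals the max flow.
In the residual graph, reachable from Res: {Res}.
Min-cut edges: Res→P2 (5), Res→J2 (12); capacity 5 + 12 = 17.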